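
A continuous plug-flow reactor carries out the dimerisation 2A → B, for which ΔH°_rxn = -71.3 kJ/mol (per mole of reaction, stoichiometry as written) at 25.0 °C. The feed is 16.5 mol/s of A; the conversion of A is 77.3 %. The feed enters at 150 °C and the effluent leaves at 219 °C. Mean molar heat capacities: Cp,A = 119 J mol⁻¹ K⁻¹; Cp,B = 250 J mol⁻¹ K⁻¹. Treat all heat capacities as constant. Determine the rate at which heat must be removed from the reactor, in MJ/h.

Extent of reaction ξ = 0.773 × 16.5 / 2 = 6.3773 mol/s
Reaction term: ξ·ΔH°_rxn = 6.3773 × -71.3 = -454.7 kJ/s
Sensible, feed 150→25 °C: -245.44 kJ/s
Outlet flows (mol/s): A 3.7455, B 6.3773
Sensible, products 25→219 °C: 395.77 kJ/s
Q = ΔH = -304.37 kJ/s = -304.37 kW
Heat removed = 1095.7 MJ/h

Q_out = 1100 MJ/h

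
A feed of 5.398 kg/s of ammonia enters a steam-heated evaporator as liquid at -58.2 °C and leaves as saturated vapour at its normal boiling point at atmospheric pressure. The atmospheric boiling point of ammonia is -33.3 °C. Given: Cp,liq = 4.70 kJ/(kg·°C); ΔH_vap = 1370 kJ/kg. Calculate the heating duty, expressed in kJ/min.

Q = 482000 kJ/min

liquid -58.2→-33.3 °C: 117.03 kJ/kg
vaporisation at -33.3 °C: 1370 kJ/kg
Δh = 117.03 + 1370 = 1487 kJ/kg
Q = ṁ·Δh = 5.398 kg/s × 1487 kJ/kg = 8027 kJ/s
|Q| = 8027 kW = 481620 kJ/min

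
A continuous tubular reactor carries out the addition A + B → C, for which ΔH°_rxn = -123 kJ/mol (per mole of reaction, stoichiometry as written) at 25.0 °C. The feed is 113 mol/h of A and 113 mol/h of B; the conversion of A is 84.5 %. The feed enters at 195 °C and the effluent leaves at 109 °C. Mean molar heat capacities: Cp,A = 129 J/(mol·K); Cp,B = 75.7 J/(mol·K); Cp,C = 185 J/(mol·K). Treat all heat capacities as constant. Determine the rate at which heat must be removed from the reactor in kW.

Extent of reaction ξ = 0.845 × 113 = 95.485 mol/h
Reaction term: ξ·ΔH°_rxn = 95.485 × -123 = -11745 kJ/h
Sensible, feed 195→25 °C: -3932.3 kJ/h
Outlet flows (mol/h): A 17.515, B 17.515, C 95.485
Sensible, products 25→109 °C: 1785 kJ/h
Q = ΔH = -13892 kJ/h = -3.8589 kW
Heat removed = 3.8589 kW

Q_out = 3.86 kW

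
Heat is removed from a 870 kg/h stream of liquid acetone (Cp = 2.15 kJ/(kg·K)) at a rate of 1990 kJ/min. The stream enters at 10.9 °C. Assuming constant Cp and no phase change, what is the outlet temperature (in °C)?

T_out = -52.9 °C

Q = 1990 kJ/min = 119400 kJ/h
ΔT = Q/(ṁ·Cp) = 119400/(870×2.15) = 63.833 K
T_out = 10.9 − 63.833 = -52.933 °C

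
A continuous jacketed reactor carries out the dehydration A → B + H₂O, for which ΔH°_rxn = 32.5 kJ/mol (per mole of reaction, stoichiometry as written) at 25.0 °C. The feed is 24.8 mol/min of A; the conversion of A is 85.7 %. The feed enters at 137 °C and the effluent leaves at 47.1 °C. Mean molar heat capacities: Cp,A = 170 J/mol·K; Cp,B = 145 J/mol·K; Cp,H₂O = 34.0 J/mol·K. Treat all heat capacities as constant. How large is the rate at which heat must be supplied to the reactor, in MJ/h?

Extent of reaction ξ = 0.857 × 24.8 = 21.254 mol/min
Reaction term: ξ·ΔH°_rxn = 21.254 × 32.5 = 690.74 kJ/min
Sensible, feed 137→25 °C: -472.19 kJ/min
Outlet flows (mol/min): A 3.5464, B 21.254, H₂O 21.254
Sensible, products 25→47.1 °C: 97.401 kJ/min
Q = ΔH = 315.95 kJ/min = 5.2658 kW
Heat supplied = 18.957 MJ/h

Q_in = 19.0 MJ/h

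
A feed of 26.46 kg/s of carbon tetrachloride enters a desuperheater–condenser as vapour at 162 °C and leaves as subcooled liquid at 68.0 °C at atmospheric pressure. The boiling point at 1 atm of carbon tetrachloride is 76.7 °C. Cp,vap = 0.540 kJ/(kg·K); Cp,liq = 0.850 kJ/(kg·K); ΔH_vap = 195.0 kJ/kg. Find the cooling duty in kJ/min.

vapour 162→76.7 °C: -46.062 kJ/kg
condensation at 76.7 °C: -195 kJ/kg
liquid 76.7→68.0 °C: -7.395 kJ/kg
Δh = -46.062 + -195 + -7.395 = -248.46 kJ/kg
Q = ṁ·Δh = 26.46 kg/s × -248.46 kJ/kg = -6574.2 kJ/s
|Q| = 6574.2 kW = 394450 kJ/min

Q_c = 394000 kJ/min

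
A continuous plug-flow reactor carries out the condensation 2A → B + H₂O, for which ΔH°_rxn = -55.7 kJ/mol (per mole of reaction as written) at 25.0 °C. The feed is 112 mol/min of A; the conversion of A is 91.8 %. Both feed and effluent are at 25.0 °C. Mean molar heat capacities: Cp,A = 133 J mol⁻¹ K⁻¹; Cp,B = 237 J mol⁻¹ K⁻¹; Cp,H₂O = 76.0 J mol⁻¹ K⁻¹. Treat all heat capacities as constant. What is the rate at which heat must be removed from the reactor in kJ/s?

Q_out = 47.7 kJ/s

Extent of reaction ξ = 0.918 × 112 / 2 = 51.408 mol/min
Reaction term: ξ·ΔH°_rxn = 51.408 × -55.7 = -2863.4 kJ/min
Q = ΔH = -2863.4 kJ/min = -47.724 kW
Heat removed = 47.724 kJ/s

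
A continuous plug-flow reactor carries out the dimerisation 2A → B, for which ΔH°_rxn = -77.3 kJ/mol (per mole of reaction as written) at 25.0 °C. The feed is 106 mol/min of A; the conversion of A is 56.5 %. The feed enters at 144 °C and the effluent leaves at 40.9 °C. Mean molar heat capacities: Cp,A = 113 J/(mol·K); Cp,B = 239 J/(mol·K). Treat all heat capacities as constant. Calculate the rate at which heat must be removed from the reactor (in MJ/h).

Q_out = 213 MJ/h

Extent of reaction ξ = 0.565 × 106 / 2 = 29.945 mol/min
Reaction term: ξ·ΔH°_rxn = 29.945 × -77.3 = -2314.7 kJ/min
Sensible, feed 144→25 °C: -1425.4 kJ/min
Outlet flows (mol/min): A 46.11, B 29.945
Sensible, products 25→40.9 °C: 196.64 kJ/min
Q = ΔH = -3543.5 kJ/min = -59.058 kW
Heat removed = 212.61 MJ/h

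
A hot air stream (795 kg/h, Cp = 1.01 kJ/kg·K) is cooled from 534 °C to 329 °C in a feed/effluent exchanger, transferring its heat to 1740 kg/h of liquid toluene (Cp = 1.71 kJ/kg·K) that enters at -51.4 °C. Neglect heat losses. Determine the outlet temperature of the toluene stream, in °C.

Heat released by hot stream: Q = 795 × 1.01 × (534 − 329) = 164600 kJ/h
Energy balance on cold side (adiabatic exchanger): Q = ṁ_c·Cp_c·(T_c,out − T_c,in)
T_c,out = -51.4 + 164600/(1740 × 1.71) = 3.9219 °C

T_c,out = 3.92 °C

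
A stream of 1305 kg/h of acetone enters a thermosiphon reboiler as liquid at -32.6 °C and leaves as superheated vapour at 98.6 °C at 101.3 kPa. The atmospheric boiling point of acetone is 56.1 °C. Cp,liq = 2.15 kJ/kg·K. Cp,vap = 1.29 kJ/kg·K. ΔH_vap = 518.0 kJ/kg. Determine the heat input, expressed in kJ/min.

Q = 16600 kJ/min

liquid -32.6→56.1 °C: 190.7 kJ/kg
vaporisation at 56.1 °C: 518 kJ/kg
vapour 56.1→98.6 °C: 54.825 kJ/kg
Δh = 190.7 + 518 + 54.825 = 763.53 kJ/kg
Q = ṁ·Δh = 1305 kg/h × 763.53 kJ/kg = 996410 kJ/h
|Q| = 276.78 kW = 16607 kJ/min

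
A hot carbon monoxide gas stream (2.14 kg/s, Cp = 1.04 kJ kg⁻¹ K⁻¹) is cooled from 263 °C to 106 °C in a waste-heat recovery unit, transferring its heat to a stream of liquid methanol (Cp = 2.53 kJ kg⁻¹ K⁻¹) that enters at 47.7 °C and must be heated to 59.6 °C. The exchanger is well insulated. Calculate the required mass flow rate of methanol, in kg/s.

ṁ_c = 11.6 kg/s

Heat released by hot stream: Q = 2.14 × 1.04 × (263 − 106) = 349.42 kJ/s
Energy balance on cold side (adiabatic exchanger): Q = ṁ_c·Cp_c·(T_c,out − T_c,in)
ṁ_c = 349.42 / [2.53 × (59.6 − 47.7)] = 11.606 kg/s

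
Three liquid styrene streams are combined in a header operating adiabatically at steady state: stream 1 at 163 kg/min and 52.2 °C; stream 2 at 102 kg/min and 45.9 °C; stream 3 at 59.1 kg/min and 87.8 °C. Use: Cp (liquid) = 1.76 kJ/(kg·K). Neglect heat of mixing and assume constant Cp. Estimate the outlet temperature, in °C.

Energy balance with Q = 0: Σ ṁᵢCp,ᵢ(T_out − Tᵢ) = 0
T_out = Σ ṁᵢCp,ᵢTᵢ / Σ ṁᵢCp,ᵢ
      = 32348 / 570.42 = 56.709 °C

T_out = 56.7 °C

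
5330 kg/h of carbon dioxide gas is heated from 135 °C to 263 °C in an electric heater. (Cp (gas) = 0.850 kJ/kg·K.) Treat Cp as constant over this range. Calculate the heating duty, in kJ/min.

Q = ṁ·Cp·ΔT = 5330 × 0.850 × (263 − 135) = 579900 kJ/h
Converting: 579900 / 3600 s = 161.08 kW
Heating duty = 9665.1 kJ/min

Q = 9670 kJ/min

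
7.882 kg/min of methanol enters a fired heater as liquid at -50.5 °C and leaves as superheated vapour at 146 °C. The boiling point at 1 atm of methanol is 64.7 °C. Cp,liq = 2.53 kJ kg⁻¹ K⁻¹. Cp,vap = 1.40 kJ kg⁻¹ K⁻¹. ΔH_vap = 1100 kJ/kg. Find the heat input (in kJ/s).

liquid -50.5→64.7 °C: 291.46 kJ/kg
vaporisation at 64.7 °C: 1100 kJ/kg
vapour 64.7→146 °C: 113.82 kJ/kg
Δh = 291.46 + 1100 + 113.82 = 1505.3 kJ/kg
Q = ṁ·Δh = 7.882 kg/min × 1505.3 kJ/kg = 11865 kJ/min
|Q| = 197.74 kW

Q = 198 kJ/s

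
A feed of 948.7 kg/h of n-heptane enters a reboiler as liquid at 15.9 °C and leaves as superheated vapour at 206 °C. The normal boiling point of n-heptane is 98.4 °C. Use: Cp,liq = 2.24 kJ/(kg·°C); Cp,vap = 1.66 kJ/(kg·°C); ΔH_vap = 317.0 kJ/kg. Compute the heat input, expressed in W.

Q = 179000 W

liquid 15.9→98.4 °C: 184.8 kJ/kg
vaporisation at 98.4 °C: 317 kJ/kg
vapour 98.4→206 °C: 178.62 kJ/kg
Δh = 184.8 + 317 + 178.62 = 680.42 kJ/kg
Q = ṁ·Δh = 948.7 kg/h × 680.42 kJ/kg = 645510 kJ/h
|Q| = 179.31 kW = 179310 W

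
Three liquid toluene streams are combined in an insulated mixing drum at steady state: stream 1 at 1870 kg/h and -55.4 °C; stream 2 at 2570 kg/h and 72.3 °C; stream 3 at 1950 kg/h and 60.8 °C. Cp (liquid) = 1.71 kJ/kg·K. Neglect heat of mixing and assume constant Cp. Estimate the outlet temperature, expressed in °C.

T_out = 31.4 °C

Energy balance with Q = 0: Σ ṁᵢCp,ᵢ(T_out − Tᵢ) = 0
T_out = Σ ṁᵢCp,ᵢTᵢ / Σ ṁᵢCp,ᵢ
      = 343320 / 10927 = 31.42 °C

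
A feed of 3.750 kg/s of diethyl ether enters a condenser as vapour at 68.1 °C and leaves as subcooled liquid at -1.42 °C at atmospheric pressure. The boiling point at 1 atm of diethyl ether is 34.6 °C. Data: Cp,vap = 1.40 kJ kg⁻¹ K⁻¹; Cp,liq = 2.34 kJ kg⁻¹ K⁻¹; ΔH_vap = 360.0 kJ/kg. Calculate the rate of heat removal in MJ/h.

Q_c = 6630 MJ/h

vapour 68.1→34.6 °C: -46.9 kJ/kg
condensation at 34.6 °C: -360 kJ/kg
liquid 34.6→-1.42 °C: -84.287 kJ/kg
Δh = -46.9 + -360 + -84.287 = -491.19 kJ/kg
Q = ṁ·Δh = 3.750 kg/s × -491.19 kJ/kg = -1842 kJ/s
|Q| = 1842 kW = 6631 MJ/h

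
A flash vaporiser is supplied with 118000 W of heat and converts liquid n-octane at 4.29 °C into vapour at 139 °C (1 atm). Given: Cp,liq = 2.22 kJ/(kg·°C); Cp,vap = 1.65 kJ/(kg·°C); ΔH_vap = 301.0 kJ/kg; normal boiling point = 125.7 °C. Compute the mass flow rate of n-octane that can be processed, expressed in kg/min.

Δh = 2.22×(125.7−4.29) + 301.0 + 1.65×(139−125.7) = 592.48 kJ/kg
Q = 118000 W = 118 kJ/s = 7080 kJ/min
ṁ = Q/Δh = 7080 / 592.48 = 11.95 kg/min

ṁ = 11.9 kg/min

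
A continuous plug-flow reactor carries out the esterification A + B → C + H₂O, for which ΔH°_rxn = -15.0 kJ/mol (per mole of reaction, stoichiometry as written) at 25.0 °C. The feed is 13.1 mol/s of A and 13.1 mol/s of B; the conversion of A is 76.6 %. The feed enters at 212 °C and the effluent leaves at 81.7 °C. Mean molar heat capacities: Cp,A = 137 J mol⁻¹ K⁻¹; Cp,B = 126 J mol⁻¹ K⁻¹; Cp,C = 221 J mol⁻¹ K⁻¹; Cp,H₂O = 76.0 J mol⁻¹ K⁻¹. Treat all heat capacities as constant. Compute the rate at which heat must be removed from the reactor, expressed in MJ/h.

Q_out = 2090 MJ/h

Extent of reaction ξ = 0.766 × 13.1 = 10.035 mol/s
Reaction term: ξ·ΔH°_rxn = 10.035 × -15.0 = -150.52 kJ/s
Sensible, feed 212→25 °C: -644.27 kJ/s
Outlet flows (mol/s): A 3.0654, B 3.0654, C 10.035, H₂O 10.035
Sensible, products 25→81.7 °C: 214.69 kJ/s
Q = ΔH = -580.1 kJ/s = -580.1 kW
Heat removed = 2088.3 MJ/h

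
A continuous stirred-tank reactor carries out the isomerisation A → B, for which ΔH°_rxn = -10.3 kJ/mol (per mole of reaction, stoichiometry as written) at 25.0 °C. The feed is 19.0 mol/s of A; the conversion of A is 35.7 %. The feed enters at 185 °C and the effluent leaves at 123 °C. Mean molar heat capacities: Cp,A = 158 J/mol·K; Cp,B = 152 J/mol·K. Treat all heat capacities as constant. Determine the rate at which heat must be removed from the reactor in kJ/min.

Q_out = 15600 kJ/min

Extent of reaction ξ = 0.357 × 19.0 = 6.783 mol/s
Reaction term: ξ·ΔH°_rxn = 6.783 × -10.3 = -69.865 kJ/s
Sensible, feed 185→25 °C: -480.32 kJ/s
Outlet flows (mol/s): A 12.217, B 6.783
Sensible, products 25→123 °C: 290.21 kJ/s
Q = ΔH = -259.98 kJ/s = -259.98 kW
Heat removed = 15599 kJ/min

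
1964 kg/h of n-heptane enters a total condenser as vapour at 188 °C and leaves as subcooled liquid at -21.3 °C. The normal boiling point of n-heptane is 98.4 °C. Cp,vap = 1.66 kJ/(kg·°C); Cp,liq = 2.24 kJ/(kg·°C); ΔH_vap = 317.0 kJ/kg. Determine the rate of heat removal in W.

vapour 188→98.4 °C: -148.74 kJ/kg
condensation at 98.4 °C: -317 kJ/kg
liquid 98.4→-21.3 °C: -268.13 kJ/kg
Δh = -148.74 + -317 + -268.13 = -733.86 kJ/kg
Q = ṁ·Δh = 1964 kg/h × -733.86 kJ/kg = -1.4413e+06 kJ/h
|Q| = 400.36 kW = 400360 W

Q_c = 400000 W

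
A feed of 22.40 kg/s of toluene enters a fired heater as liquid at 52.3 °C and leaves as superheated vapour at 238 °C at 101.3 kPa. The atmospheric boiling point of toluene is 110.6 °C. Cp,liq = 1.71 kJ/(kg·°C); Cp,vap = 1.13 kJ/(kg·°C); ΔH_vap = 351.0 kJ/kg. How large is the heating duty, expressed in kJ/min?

Q = 799000 kJ/min

liquid 52.3→110.6 °C: 99.693 kJ/kg
vaporisation at 110.6 °C: 351 kJ/kg
vapour 110.6→238 °C: 143.96 kJ/kg
Δh = 99.693 + 351 + 143.96 = 594.65 kJ/kg
Q = ṁ·Δh = 22.40 kg/s × 594.65 kJ/kg = 13320 kJ/s
|Q| = 13320 kW = 799220 kJ/min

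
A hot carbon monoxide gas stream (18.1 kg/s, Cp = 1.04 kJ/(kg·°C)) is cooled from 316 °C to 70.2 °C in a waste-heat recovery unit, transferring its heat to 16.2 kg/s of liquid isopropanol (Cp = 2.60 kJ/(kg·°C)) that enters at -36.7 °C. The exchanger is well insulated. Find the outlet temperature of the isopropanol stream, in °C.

Heat released by hot stream: Q = 18.1 × 1.04 × (316 − 70.2) = 4626.9 kJ/s
Energy balance on cold side (adiabatic exchanger): Q = ṁ_c·Cp_c·(T_c,out − T_c,in)
T_c,out = -36.7 + 4626.9/(16.2 × 2.60) = 73.151 °C

T_c,out = 73.2 °C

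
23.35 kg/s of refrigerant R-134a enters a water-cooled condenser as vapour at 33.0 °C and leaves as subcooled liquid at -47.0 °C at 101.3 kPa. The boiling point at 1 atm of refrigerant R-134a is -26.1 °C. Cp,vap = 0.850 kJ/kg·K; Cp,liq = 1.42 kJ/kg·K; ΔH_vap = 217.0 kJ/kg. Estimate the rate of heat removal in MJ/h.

Q_c = 25000 MJ/h

vapour 33.0→-26.1 °C: -50.235 kJ/kg
condensation at -26.1 °C: -217 kJ/kg
liquid -26.1→-47.0 °C: -29.678 kJ/kg
Δh = -50.235 + -217 + -29.678 = -296.91 kJ/kg
Q = ṁ·Δh = 23.35 kg/s × -296.91 kJ/kg = -6932.9 kJ/s
|Q| = 6932.9 kW = 24959 MJ/h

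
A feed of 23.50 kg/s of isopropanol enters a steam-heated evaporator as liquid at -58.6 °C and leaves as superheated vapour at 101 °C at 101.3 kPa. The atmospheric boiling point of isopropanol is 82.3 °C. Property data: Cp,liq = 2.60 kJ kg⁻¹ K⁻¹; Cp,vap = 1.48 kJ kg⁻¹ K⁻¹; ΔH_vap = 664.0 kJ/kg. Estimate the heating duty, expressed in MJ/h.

Q = 89500 MJ/h

liquid -58.6→82.3 °C: 366.34 kJ/kg
vaporisation at 82.3 °C: 664 kJ/kg
vapour 82.3→101 °C: 27.676 kJ/kg
Δh = 366.34 + 664 + 27.676 = 1058 kJ/kg
Q = ṁ·Δh = 23.50 kg/s × 1058 kJ/kg = 24863 kJ/s
|Q| = 24863 kW = 89508 MJ/h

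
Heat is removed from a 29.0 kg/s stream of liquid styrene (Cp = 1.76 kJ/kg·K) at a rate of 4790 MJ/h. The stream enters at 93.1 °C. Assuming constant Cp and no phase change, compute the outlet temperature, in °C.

T_out = 67.0 °C

Q = 4790 MJ/h = 1330.6 kJ/s
ΔT = Q/(ṁ·Cp) = 1330.6/(29.0×1.76) = 26.069 K
T_out = 93.1 − 26.069 = 67.031 °C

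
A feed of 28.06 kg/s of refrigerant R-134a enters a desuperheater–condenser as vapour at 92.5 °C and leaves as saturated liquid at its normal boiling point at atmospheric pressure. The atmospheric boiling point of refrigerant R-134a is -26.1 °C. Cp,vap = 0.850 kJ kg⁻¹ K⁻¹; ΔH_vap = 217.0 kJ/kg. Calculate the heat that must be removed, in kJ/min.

Q_c = 535000 kJ/min

vapour 92.5→-26.1 °C: -100.81 kJ/kg
condensation at -26.1 °C: -217 kJ/kg
Δh = -100.81 + -217 = -317.81 kJ/kg
Q = ṁ·Δh = 28.06 kg/s × -317.81 kJ/kg = -8917.7 kJ/s
|Q| = 8917.7 kW = 535060 kJ/min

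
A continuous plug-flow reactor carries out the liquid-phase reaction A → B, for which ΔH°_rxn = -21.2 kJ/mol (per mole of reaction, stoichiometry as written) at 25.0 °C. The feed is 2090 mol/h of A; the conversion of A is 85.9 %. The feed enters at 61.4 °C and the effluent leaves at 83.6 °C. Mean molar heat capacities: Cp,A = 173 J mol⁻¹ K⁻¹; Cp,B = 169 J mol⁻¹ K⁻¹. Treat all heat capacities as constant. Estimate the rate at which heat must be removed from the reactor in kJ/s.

Extent of reaction ξ = 0.859 × 2090 = 1795.3 mol/h
Reaction term: ξ·ΔH°_rxn = 1795.3 × -21.2 = -38061 kJ/h
Sensible, feed 61.4→25 °C: -13161 kJ/h
Outlet flows (mol/h): A 294.69, B 1795.3
Sensible, products 25→83.6 °C: 20767 kJ/h
Q = ΔH = -30455 kJ/h = -8.4596 kW
Heat removed = 8.4596 kJ/s

Q_out = 8.46 kJ/s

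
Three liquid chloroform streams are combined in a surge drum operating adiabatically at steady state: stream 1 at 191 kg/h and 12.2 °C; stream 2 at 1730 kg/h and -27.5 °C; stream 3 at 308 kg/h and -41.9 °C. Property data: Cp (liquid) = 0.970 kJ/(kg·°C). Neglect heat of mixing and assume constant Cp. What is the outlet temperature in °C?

T_out = -26.1 °C

No heat crosses the boundary, so H_out = H_in.
T_out = Σ ṁᵢCp,ᵢTᵢ / Σ ṁᵢCp,ᵢ
      = -56406 / 2162.1 = -26.088 °C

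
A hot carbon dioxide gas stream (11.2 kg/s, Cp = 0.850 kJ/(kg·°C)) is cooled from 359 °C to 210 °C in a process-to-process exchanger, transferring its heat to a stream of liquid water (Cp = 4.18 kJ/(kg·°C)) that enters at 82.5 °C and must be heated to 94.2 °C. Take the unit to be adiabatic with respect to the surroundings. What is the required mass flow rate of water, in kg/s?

ṁ_c = 29.0 kg/s

Heat released by hot stream: Q = 11.2 × 0.850 × (359 − 210) = 1418.5 kJ/s
Energy balance on cold side (adiabatic exchanger): Q = ṁ_c·Cp_c·(T_c,out − T_c,in)
ṁ_c = 1418.5 / [4.18 × (94.2 − 82.5)] = 29.004 kg/s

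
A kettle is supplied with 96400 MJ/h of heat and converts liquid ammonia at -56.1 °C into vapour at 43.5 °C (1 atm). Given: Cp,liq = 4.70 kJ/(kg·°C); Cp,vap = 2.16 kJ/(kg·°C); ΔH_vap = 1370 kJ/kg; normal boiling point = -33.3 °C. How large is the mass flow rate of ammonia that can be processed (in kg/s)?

Δh = 4.70×(-33.3−-56.1) + 1370 + 2.16×(43.5−-33.3) = 1643 kJ/kg
Q = 96400 MJ/h = 26778 kJ/s = 26778 kJ/s
ṁ = Q/Δh = 26778 / 1643 = 16.298 kg/s

ṁ = 16.3 kg/s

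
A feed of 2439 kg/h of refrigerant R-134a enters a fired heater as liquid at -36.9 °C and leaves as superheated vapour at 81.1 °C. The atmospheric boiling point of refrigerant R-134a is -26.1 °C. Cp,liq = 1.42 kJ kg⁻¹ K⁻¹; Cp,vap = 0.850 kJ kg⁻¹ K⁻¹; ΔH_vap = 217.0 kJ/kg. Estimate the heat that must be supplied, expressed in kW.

liquid -36.9→-26.1 °C: 15.336 kJ/kg
vaporisation at -26.1 °C: 217 kJ/kg
vapour -26.1→81.1 °C: 91.12 kJ/kg
Δh = 15.336 + 217 + 91.12 = 323.46 kJ/kg
Q = ṁ·Δh = 2439 kg/h × 323.46 kJ/kg = 788910 kJ/h
|Q| = 219.14 kW

Q = 219 kW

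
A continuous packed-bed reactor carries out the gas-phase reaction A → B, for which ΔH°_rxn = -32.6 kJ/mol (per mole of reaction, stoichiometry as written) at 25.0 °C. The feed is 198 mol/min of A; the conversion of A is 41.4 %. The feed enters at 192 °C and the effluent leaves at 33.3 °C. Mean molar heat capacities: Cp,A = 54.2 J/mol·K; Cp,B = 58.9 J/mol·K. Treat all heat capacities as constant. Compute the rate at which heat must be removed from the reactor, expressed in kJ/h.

Q_out = 262000 kJ/h

Extent of reaction ξ = 0.414 × 198 = 81.972 mol/min
Reaction term: ξ·ΔH°_rxn = 81.972 × -32.6 = -2672.3 kJ/min
Sensible, feed 192→25 °C: -1792.2 kJ/min
Outlet flows (mol/min): A 116.03, B 81.972
Sensible, products 25→33.3 °C: 92.27 kJ/min
Q = ΔH = -4372.2 kJ/min = -72.87 kW
Heat removed = 262330 kJ/h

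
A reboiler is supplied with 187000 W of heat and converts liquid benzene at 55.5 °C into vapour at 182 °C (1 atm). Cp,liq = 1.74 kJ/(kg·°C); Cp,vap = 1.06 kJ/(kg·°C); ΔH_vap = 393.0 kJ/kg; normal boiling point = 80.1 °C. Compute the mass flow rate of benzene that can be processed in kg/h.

ṁ = 1240 kg/h

Δh = 1.74×(80.1−55.5) + 393.0 + 1.06×(182−80.1) = 543.82 kJ/kg
Q = 187000 W = 187 kJ/s = 673200 kJ/h
ṁ = Q/Δh = 673200 / 543.82 = 1237.9 kg/h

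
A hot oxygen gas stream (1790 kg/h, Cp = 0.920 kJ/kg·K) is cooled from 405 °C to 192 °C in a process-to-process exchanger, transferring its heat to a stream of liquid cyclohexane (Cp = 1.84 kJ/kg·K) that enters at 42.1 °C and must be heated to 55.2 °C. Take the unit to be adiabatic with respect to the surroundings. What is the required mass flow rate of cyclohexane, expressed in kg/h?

ṁ_c = 14600 kg/h

Heat released by hot stream: Q = 1790 × 0.920 × (405 − 192) = 350770 kJ/h
Energy balance on cold side (adiabatic exchanger): Q = ṁ_c·Cp_c·(T_c,out − T_c,in)
ṁ_c = 350770 / [1.84 × (55.2 − 42.1)] = 14552 kg/h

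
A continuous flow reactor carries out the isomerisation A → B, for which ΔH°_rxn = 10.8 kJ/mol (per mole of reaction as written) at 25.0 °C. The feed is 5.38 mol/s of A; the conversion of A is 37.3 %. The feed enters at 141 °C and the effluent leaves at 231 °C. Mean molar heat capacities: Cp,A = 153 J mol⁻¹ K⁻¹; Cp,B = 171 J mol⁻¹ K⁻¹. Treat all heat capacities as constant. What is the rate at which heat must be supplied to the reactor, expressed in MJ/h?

Q_in = 372 MJ/h

Extent of reaction ξ = 0.373 × 5.38 = 2.0067 mol/s
Reaction term: ξ·ΔH°_rxn = 2.0067 × 10.8 = 21.673 kJ/s
Sensible, feed 141→25 °C: -95.484 kJ/s
Outlet flows (mol/s): A 3.3733, B 2.0067
Sensible, products 25→231 °C: 177.01 kJ/s
Q = ΔH = 103.2 kJ/s = 103.2 kW
Heat supplied = 371.51 MJ/h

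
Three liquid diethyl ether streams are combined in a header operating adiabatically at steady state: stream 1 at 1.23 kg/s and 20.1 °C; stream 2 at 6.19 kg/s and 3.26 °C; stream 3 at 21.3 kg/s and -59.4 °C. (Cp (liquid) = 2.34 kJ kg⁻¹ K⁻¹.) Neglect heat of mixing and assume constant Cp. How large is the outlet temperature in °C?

T_out = -42.5 °C

No heat crosses the boundary, so H_out = H_in.
Σ ṁᵢCp,ᵢTᵢ = 1.23×2.34×20.1 + 6.19×2.34×3.26 + 21.3×2.34×-59.4 = -2855.5
Σ ṁᵢCp,ᵢ = 1.23×2.34 + 6.19×2.34 + 21.3×2.34 = 67.205
T_out = -2855.5 / 67.205 = -42.49 °C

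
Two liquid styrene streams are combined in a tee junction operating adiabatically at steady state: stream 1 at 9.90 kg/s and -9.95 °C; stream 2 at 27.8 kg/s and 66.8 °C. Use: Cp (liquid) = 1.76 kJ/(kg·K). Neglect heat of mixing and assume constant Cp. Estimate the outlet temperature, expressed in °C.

T_out = 46.6 °C

Adiabatic, steady state ⇒ Σ ṁᵢCp,ᵢ(T_out − Tᵢ) = 0
T_out = Σ ṁᵢCp,ᵢTᵢ / Σ ṁᵢCp,ᵢ
      = 3095 / 66.352 = 46.645 °C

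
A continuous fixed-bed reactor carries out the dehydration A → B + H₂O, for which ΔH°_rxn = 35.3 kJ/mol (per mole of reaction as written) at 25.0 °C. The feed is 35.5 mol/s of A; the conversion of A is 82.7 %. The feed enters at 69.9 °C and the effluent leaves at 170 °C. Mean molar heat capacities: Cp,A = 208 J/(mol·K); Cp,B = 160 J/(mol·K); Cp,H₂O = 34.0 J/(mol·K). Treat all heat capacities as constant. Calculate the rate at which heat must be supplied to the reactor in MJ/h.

Q_in = 6180 MJ/h

Extent of reaction ξ = 0.827 × 35.5 = 29.358 mol/s
Reaction term: ξ·ΔH°_rxn = 29.358 × 35.3 = 1036.4 kJ/s
Sensible, feed 69.9→25 °C: -331.54 kJ/s
Outlet flows (mol/s): A 6.1415, B 29.358, H₂O 29.358
Sensible, products 25→170 °C: 1011.1 kJ/s
Q = ΔH = 1715.9 kJ/s = 1715.9 kW
Heat supplied = 6177.2 MJ/h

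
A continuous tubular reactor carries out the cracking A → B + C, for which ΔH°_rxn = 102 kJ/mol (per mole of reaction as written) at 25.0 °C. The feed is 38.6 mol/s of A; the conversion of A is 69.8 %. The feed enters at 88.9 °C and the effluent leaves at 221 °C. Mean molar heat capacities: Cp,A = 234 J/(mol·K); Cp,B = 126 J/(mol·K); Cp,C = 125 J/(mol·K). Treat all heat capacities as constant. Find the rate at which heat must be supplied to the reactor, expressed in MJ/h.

Extent of reaction ξ = 0.698 × 38.6 = 26.943 mol/s
Reaction term: ξ·ΔH°_rxn = 26.943 × 102 = 2748.2 kJ/s
Sensible, feed 88.9→25 °C: -577.17 kJ/s
Outlet flows (mol/s): A 11.657, B 26.943, C 26.943
Sensible, products 25→221 °C: 1860.1 kJ/s
Q = ΔH = 4031.1 kJ/s = 4031.1 kW
Heat supplied = 14512 MJ/h

Q_in = 14500 MJ/h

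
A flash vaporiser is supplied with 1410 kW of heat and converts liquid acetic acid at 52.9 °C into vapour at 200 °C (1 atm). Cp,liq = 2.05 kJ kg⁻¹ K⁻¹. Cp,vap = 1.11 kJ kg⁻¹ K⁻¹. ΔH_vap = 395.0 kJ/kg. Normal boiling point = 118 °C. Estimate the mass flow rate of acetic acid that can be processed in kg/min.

ṁ = 137 kg/min

Δh = 2.05×(118−52.9) + 395.0 + 1.11×(200−118) = 619.47 kJ/kg
Q = 1410 kW = 1410 kJ/s = 84600 kJ/min
ṁ = Q/Δh = 84600 / 619.47 = 136.57 kg/min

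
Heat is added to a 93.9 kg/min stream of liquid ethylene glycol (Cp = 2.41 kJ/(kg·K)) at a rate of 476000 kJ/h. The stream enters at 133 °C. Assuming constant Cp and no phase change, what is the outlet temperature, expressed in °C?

Q = 476000 kJ/h = 7933.3 kJ/min
ΔT = Q/(ṁ·Cp) = 7933.3/(93.9×2.41) = 35.057 K
T_out = 133 + 35.057 = 168.06 °C

T_out = 168 °C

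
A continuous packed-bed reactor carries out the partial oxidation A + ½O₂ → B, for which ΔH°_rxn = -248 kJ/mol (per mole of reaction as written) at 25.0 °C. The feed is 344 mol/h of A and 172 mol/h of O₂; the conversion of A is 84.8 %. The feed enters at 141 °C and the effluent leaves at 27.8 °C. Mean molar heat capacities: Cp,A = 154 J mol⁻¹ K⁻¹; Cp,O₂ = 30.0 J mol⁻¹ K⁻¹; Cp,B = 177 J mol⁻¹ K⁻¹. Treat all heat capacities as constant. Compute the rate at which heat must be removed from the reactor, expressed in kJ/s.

Q_out = 21.9 kJ/s

Extent of reaction ξ = 0.848 × 344 = 291.71 mol/h
Reaction term: ξ·ΔH°_rxn = 291.71 × -248 = -72345 kJ/h
Sensible, feed 141→25 °C: -6743.8 kJ/h
Outlet flows (mol/h): A 52.288, O₂ 26.144, B 291.71
Sensible, products 25→27.8 °C: 169.32 kJ/h
Q = ΔH = -78919 kJ/h = -21.922 kW
Heat removed = 21.922 kJ/s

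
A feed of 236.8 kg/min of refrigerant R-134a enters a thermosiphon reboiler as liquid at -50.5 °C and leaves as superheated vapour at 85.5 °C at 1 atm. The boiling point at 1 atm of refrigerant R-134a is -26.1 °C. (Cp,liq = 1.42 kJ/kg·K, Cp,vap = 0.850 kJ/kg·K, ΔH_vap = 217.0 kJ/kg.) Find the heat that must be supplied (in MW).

liquid -50.5→-26.1 °C: 34.648 kJ/kg
vaporisation at -26.1 °C: 217 kJ/kg
vapour -26.1→85.5 °C: 94.86 kJ/kg
Δh = 34.648 + 217 + 94.86 = 346.51 kJ/kg
Q = ṁ·Δh = 236.8 kg/min × 346.51 kJ/kg = 82053 kJ/min
|Q| = 1367.6 kW = 1.3676 MW

Q = 1.37 MW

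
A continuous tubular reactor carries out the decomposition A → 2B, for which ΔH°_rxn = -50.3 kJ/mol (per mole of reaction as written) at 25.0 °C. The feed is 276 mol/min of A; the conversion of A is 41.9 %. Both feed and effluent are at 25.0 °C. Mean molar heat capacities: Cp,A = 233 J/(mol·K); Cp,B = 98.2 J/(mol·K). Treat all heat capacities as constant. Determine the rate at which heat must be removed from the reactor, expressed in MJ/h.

Q_out = 349 MJ/h

Extent of reaction ξ = 0.419 × 276 = 115.64 mol/min
Reaction term: ξ·ΔH°_rxn = 115.64 × -50.3 = -5816.9 kJ/min
Q = ΔH = -5816.9 kJ/min = -96.948 kW
Heat removed = 349.01 MJ/h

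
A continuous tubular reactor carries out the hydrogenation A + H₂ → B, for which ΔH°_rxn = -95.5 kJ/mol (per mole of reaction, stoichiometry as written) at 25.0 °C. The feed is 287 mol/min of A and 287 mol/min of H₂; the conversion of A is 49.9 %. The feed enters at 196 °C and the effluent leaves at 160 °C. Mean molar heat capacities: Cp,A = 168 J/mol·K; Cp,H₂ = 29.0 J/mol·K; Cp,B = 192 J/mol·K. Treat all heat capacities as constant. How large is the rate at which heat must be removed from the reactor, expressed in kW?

Q_out = 263 kW

Extent of reaction ξ = 0.499 × 287 = 143.21 mol/min
Reaction term: ξ·ΔH°_rxn = 143.21 × -95.5 = -13677 kJ/min
Sensible, feed 196→25 °C: -9668.2 kJ/min
Outlet flows (mol/min): A 143.79, H₂ 143.79, B 143.21
Sensible, products 25→160 °C: 7536.1 kJ/min
Q = ΔH = -15809 kJ/min = -263.48 kW
Heat removed = 263.48 kW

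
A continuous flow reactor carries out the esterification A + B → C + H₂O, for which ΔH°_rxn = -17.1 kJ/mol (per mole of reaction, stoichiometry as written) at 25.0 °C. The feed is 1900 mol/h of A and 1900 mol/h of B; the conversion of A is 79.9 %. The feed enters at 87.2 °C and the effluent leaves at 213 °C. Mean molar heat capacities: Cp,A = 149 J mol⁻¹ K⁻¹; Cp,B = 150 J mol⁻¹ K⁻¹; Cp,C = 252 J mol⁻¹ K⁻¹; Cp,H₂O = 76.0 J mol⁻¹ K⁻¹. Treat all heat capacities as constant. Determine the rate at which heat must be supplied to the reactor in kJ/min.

Q_in = 896 kJ/min

Extent of reaction ξ = 0.799 × 1900 = 1518.1 mol/h
Reaction term: ξ·ΔH°_rxn = 1518.1 × -17.1 = -25960 kJ/h
Sensible, feed 87.2→25 °C: -35336 kJ/h
Outlet flows (mol/h): A 381.9, B 381.9, C 1518.1, H₂O 1518.1
Sensible, products 25→213 °C: 115080 kJ/h
Q = ΔH = 53784 kJ/h = 14.94 kW
Heat supplied = 896.4 kJ/min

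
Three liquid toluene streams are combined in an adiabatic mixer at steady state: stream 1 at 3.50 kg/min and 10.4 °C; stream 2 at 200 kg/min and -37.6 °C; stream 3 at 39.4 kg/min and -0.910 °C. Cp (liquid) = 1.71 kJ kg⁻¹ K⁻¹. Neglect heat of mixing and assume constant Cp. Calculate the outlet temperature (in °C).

T_out = -31.0 °C

Energy balance with Q = 0: Σ ṁᵢCp,ᵢ(T_out − Tᵢ) = 0
T_out = Σ ṁᵢCp,ᵢTᵢ / Σ ṁᵢCp,ᵢ
      = -12858 / 415.36 = -30.957 °C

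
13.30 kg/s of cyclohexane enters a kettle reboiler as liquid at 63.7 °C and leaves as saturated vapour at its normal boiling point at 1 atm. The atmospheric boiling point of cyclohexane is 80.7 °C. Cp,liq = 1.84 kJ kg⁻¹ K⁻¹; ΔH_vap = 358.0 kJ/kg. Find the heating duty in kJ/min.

liquid 63.7→80.7 °C: 31.28 kJ/kg
vaporisation at 80.7 °C: 358 kJ/kg
Δh = 31.28 + 358 = 389.28 kJ/kg
Q = ṁ·Δh = 13.30 kg/s × 389.28 kJ/kg = 5177.4 kJ/s
|Q| = 5177.4 kW = 310650 kJ/min

Q = 311000 kJ/min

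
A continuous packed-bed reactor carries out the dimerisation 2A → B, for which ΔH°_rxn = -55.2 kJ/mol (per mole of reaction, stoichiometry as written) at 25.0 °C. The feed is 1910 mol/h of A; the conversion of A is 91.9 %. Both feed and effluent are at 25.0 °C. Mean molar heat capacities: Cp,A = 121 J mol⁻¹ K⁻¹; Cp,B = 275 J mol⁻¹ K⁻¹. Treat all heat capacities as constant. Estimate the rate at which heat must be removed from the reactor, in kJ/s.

Extent of reaction ξ = 0.919 × 1910 / 2 = 877.64 mol/h
Reaction term: ξ·ΔH°_rxn = 877.64 × -55.2 = -48446 kJ/h
Q = ΔH = -48446 kJ/h = -13.457 kW
Heat removed = 13.457 kJ/s

Q_out = 13.5 kJ/s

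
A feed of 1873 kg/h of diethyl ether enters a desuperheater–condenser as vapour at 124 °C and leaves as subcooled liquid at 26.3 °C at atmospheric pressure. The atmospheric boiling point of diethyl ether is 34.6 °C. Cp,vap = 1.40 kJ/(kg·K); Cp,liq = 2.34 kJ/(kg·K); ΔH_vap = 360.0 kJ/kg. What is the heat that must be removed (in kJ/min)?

Q_c = 15800 kJ/min

vapour 124→34.6 °C: -125.16 kJ/kg
condensation at 34.6 °C: -360 kJ/kg
liquid 34.6→26.3 °C: -19.422 kJ/kg
Δh = -125.16 + -360 + -19.422 = -504.58 kJ/kg
Q = ṁ·Δh = 1873 kg/h × -504.58 kJ/kg = -945080 kJ/h
|Q| = 262.52 kW = 15751 kJ/min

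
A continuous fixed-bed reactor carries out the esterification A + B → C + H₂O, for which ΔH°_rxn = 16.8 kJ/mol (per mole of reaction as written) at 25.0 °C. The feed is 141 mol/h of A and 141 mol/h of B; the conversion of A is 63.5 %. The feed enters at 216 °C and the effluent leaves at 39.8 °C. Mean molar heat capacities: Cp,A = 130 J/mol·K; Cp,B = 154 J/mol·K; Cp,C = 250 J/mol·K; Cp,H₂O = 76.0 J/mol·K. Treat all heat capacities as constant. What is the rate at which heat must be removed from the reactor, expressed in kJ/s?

Q_out = 1.53 kJ/s

Extent of reaction ξ = 0.635 × 141 = 89.535 mol/h
Reaction term: ξ·ΔH°_rxn = 89.535 × 16.8 = 1504.2 kJ/h
Sensible, feed 216→25 °C: -7648.4 kJ/h
Outlet flows (mol/h): A 51.465, B 51.465, C 89.535, H₂O 89.535
Sensible, products 25→39.8 °C: 648.31 kJ/h
Q = ΔH = -5495.9 kJ/h = -1.5266 kW
Heat removed = 1.5266 kJ/s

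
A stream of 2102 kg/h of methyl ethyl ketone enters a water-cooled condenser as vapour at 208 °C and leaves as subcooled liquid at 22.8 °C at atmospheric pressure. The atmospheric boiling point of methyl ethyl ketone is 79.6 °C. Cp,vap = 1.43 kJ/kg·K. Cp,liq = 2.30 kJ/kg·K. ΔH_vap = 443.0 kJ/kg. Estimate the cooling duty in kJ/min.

Q_c = 26500 kJ/min

vapour 208→79.6 °C: -183.61 kJ/kg
condensation at 79.6 °C: -443 kJ/kg
liquid 79.6→22.8 °C: -130.64 kJ/kg
Δh = -183.61 + -443 + -130.64 = -757.25 kJ/kg
Q = ṁ·Δh = 2102 kg/h × -757.25 kJ/kg = -1.5917e+06 kJ/h
|Q| = 442.15 kW = 26529 kJ/min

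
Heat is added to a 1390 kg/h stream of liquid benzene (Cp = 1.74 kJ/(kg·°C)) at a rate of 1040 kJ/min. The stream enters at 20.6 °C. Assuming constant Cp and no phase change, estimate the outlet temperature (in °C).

Q = 1040 kJ/min = 62400 kJ/h
ΔT = Q/(ṁ·Cp) = 62400/(1390×1.74) = 25.8 K
T_out = 20.6 + 25.8 = 46.4 °C

T_out = 46.4 °C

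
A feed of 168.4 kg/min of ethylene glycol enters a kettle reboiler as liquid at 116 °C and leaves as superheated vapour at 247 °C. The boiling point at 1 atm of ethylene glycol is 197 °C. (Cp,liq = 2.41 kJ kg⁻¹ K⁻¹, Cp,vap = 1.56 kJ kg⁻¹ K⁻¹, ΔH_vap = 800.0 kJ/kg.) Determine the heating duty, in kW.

liquid 116→197 °C: 195.21 kJ/kg
vaporisation at 197 °C: 800 kJ/kg
vapour 197→247 °C: 78 kJ/kg
Δh = 195.21 + 800 + 78 = 1073.2 kJ/kg
Q = ṁ·Δh = 168.4 kg/min × 1073.2 kJ/kg = 180730 kJ/min
|Q| = 3012.1 kW

Q = 3010 kW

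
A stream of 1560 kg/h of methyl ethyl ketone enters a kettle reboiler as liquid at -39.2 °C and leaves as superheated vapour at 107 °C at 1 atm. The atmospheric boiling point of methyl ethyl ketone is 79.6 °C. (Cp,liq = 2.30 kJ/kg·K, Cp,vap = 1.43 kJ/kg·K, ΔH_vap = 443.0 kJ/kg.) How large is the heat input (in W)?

Q = 327000 W

liquid -39.2→79.6 °C: 273.24 kJ/kg
vaporisation at 79.6 °C: 443 kJ/kg
vapour 79.6→107 °C: 39.182 kJ/kg
Δh = 273.24 + 443 + 39.182 = 755.42 kJ/kg
Q = ṁ·Δh = 1560 kg/h × 755.42 kJ/kg = 1.1785e+06 kJ/h
|Q| = 327.35 kW = 327350 W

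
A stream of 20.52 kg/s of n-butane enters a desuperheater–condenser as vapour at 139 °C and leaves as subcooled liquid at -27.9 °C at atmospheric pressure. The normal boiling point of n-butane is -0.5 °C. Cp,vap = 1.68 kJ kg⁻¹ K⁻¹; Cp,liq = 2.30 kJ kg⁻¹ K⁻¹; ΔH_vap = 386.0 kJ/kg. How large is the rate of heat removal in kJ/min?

Q_c = 841000 kJ/min

vapour 139→-0.5 °C: -234.36 kJ/kg
condensation at -0.5 °C: -386 kJ/kg
liquid -0.5→-27.9 °C: -63.02 kJ/kg
Δh = -234.36 + -386 + -63.02 = -683.38 kJ/kg
Q = ṁ·Δh = 20.52 kg/s × -683.38 kJ/kg = -14023 kJ/s
|Q| = 14023 kW = 841380 kJ/min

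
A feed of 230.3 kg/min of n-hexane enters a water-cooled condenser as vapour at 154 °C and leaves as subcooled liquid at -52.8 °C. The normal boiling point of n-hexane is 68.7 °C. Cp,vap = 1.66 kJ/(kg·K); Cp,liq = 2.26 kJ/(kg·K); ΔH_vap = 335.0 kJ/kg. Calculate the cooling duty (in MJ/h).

Q_c = 10400 MJ/h

vapour 154→68.7 °C: -141.6 kJ/kg
condensation at 68.7 °C: -335 kJ/kg
liquid 68.7→-52.8 °C: -274.59 kJ/kg
Δh = -141.6 + -335 + -274.59 = -751.19 kJ/kg
Q = ṁ·Δh = 230.3 kg/min × -751.19 kJ/kg = -173000 kJ/min
|Q| = 2883.3 kW = 10380 MJ/h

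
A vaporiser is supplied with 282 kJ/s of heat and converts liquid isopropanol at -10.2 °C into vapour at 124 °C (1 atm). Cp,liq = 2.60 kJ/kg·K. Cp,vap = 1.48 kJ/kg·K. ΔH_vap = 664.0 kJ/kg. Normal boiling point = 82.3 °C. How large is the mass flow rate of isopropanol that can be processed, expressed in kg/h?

ṁ = 1050 kg/h

Δh = 2.60×(82.3−-10.2) + 664.0 + 1.48×(124−82.3) = 966.22 kJ/kg
Q = 282 kJ/s = 282 kJ/s = 1.0152e+06 kJ/h
ṁ = Q/Δh = 1.0152e+06 / 966.22 = 1050.7 kg/h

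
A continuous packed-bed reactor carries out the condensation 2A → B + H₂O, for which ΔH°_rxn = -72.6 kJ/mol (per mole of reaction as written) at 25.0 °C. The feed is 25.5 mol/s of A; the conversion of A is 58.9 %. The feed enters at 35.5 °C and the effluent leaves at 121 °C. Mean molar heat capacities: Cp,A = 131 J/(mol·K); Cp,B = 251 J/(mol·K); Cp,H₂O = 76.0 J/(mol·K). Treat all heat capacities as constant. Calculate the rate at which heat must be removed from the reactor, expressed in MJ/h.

Q_out = 766 MJ/h

Extent of reaction ξ = 0.589 × 25.5 / 2 = 7.5097 mol/s
Reaction term: ξ·ΔH°_rxn = 7.5097 × -72.6 = -545.21 kJ/s
Sensible, feed 35.5→25 °C: -35.075 kJ/s
Outlet flows (mol/s): A 10.481, B 7.5097, H₂O 7.5097
Sensible, products 25→121 °C: 367.55 kJ/s
Q = ΔH = -212.73 kJ/s = -212.73 kW
Heat removed = 765.84 MJ/h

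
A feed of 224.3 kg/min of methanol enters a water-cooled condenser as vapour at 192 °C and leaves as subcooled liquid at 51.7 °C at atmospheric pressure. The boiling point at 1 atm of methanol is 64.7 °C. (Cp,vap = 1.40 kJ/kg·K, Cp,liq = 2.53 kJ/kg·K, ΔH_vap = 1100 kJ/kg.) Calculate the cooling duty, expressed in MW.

vapour 192→64.7 °C: -178.22 kJ/kg
condensation at 64.7 °C: -1100 kJ/kg
liquid 64.7→51.7 °C: -32.89 kJ/kg
Δh = -178.22 + -1100 + -32.89 = -1311.1 kJ/kg
Q = ṁ·Δh = 224.3 kg/min × -1311.1 kJ/kg = -294080 kJ/min
|Q| = 4901.4 kW = 4.9014 MW

Q_c = 4.90 MW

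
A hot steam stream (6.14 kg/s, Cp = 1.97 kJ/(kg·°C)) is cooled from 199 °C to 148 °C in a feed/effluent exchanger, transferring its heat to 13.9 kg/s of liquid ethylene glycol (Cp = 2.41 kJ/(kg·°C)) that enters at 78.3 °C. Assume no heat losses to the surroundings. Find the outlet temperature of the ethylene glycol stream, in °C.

Heat released by hot stream: Q = 6.14 × 1.97 × (199 − 148) = 616.89 kJ/s
Energy balance on cold side (adiabatic exchanger): Q = ṁ_c·Cp_c·(T_c,out − T_c,in)
T_c,out = 78.3 + 616.89/(13.9 × 2.41) = 96.715 °C

T_c,out = 96.7 °C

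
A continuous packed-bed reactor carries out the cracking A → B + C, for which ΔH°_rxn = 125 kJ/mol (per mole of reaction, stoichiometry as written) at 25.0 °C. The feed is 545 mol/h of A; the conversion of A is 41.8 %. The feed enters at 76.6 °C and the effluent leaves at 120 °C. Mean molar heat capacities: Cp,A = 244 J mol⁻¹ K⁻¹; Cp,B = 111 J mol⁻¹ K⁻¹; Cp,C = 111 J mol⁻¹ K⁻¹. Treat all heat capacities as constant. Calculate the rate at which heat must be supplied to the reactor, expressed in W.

Q_in = 9380 W

Extent of reaction ξ = 0.418 × 545 = 227.81 mol/h
Reaction term: ξ·ΔH°_rxn = 227.81 × 125 = 28476 kJ/h
Sensible, feed 76.6→25 °C: -6861.8 kJ/h
Outlet flows (mol/h): A 317.19, B 227.81, C 227.81
Sensible, products 25→120 °C: 12157 kJ/h
Q = ΔH = 33771 kJ/h = 9.381 kW
Heat supplied = 9381 W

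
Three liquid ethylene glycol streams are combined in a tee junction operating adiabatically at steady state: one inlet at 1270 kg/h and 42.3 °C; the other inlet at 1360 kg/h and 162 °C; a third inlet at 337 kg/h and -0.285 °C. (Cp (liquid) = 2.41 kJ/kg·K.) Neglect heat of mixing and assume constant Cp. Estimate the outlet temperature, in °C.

Adiabatic, steady state ⇒ Σ ṁᵢCp,ᵢ(T_out − Tᵢ) = 0
T_out = Σ ṁᵢCp,ᵢTᵢ / Σ ṁᵢCp,ᵢ
      = 660210 / 7150.5 = 92.331 °C

T_out = 92.3 °C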